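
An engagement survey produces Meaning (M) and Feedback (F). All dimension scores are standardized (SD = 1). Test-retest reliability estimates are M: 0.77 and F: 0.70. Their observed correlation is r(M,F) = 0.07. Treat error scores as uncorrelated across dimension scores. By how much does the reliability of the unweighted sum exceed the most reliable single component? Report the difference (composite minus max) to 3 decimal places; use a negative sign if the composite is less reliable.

Var(sum) = 2 + 0.14 = 2.14; true-score variance = 1.47 + 0.14 = 1.61; composite reliability = 0.7523.
Max component reliability = 0.7700.
Difference = 0.7523 − 0.7700 = -0.018.

-0.018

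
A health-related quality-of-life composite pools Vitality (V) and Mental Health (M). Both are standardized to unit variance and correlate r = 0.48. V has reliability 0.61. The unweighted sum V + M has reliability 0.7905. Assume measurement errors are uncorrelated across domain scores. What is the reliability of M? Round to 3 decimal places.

Var(V+M) = 2 + 2·0.48 = 2.960.
True-score variance = ρ_V + ρ_M + 2·0.48, so 0.7905 = (0.61 + ρ_M + 0.96) / 2.960.
ρ_M = 0.7905·2.960 − 0.61 − 0.96 = 0.770.

0.770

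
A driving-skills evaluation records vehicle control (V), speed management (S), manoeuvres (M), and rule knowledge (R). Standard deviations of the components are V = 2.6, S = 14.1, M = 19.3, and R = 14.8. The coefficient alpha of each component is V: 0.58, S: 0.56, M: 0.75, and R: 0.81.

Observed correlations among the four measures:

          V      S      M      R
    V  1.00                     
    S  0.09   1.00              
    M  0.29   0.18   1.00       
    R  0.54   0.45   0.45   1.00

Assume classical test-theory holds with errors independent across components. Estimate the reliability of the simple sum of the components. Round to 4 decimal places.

Var(V+S+M+R) = 2.6² + 14.1² + 19.3² + 14.8² + 2·[2.6·14.1·0.09 + 2.6·19.3·0.29 + 2.6·14.8·0.54 + 14.1·19.3·0.18 + 14.1·14.8·0.45 + 19.3·14.8·0.45] = 797.1 + 620.116 = 1417.22.
With uncorrelated errors the cross-covariances are all true-score covariance, so they carry over unchanged; only the diagonal terms shrink to ρᵢσᵢ².
True-score variance = [2.6²·0.58 + 14.1²·0.56 + 19.3²·0.75 + 14.8²·0.81] + 620.116 = 572.044 + 620.116 = 1192.16.
Reliability = 1192.16 / 1417.22 = 0.8412.

0.8412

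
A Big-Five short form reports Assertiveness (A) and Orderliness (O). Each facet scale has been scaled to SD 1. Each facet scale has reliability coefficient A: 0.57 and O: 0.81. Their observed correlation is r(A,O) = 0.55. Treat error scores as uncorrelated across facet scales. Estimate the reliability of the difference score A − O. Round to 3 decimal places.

Var(A−O) = 1 + 1 − 2·0.55 = 2 − 1.1 = 0.9.
Because errors are independent across components, Cov(Tᵢ,Tⱼ) = Cov(Xᵢ,Xⱼ); the off-diagonal part of the true-score variance is the same as above.
True-score variance = [0.57 + 0.81] − 1.1 = 1.38 − 1.1 = 0.28.
Reliability = 0.28 / 0.9 = 0.311.

0.311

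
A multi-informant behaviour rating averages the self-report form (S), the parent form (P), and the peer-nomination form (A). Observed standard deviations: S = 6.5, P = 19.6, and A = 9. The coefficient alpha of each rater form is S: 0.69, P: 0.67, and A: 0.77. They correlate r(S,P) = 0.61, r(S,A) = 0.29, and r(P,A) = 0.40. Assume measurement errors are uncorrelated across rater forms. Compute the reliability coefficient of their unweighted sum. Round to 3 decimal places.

0.811

Var(S+P+A) = 6.5² + 19.6² + 9² + 2·[6.5·19.6·0.61 + 6.5·9·0.29 + 19.6·9·0.40] = 507.41 + 330.478 = 837.888.
With uncorrelated errors the cross-covariances are all true-score covariance, so they carry over unchanged; only the diagonal terms shrink to ρᵢσᵢ².
True-score variance = [6.5²·0.69 + 19.6²·0.67 + 9²·0.77] + 330.478 = 348.91 + 330.478 = 679.388.
Reliability = 679.388 / 837.888 = 0.811.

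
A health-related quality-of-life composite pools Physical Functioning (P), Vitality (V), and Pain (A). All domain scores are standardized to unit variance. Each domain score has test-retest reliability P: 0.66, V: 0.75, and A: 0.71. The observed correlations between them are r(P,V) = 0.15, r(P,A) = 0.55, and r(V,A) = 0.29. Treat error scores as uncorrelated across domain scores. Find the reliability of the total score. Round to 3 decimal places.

0.823

Var(P+V+A) = 3 + 2·[0.15 + 0.55 + 0.29] = 3 + 1.98 = 4.98.
Under uncorrelated errors the observed covariances equal the true-score covariances, so only the own-variance terms attenuate.
True-score variance = [0.66 + 0.75 + 0.71] + 1.98 = 2.12 + 1.98 = 4.1.
Reliability = 4.1 / 4.98 = 0.823.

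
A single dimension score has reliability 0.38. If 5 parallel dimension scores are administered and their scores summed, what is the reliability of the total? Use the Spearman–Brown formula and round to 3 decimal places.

ρ_k = kρ / (1 + (k−1)ρ) = 5·0.38 / (1 + 4·0.38) = 1.900 / 2.520 = 0.754.

0.754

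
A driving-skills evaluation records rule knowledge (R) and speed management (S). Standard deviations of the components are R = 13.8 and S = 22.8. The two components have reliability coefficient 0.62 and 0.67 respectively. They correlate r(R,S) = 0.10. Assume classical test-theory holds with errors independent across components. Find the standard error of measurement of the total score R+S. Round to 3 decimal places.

Var(total) = 710.28 + 62.928 = 773.208.
True-score variance = 466.366 + 62.928 = 529.294, so reliability = 0.6845.
Error variance = 773.208 − 529.294 = 243.914; SEM = √243.914 = 15.618.

15.618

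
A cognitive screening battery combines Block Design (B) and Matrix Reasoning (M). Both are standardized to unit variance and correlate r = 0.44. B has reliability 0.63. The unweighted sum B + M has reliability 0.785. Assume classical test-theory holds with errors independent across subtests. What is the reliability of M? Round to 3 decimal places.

0.751

Var(B+M) = 2 + 2·0.44 = 2.880.
True-score variance = ρ_B + ρ_M + 2·0.44, so 0.785 = (0.63 + ρ_M + 0.88) / 2.880.
ρ_M = 0.785·2.880 − 0.63 − 0.88 = 0.751.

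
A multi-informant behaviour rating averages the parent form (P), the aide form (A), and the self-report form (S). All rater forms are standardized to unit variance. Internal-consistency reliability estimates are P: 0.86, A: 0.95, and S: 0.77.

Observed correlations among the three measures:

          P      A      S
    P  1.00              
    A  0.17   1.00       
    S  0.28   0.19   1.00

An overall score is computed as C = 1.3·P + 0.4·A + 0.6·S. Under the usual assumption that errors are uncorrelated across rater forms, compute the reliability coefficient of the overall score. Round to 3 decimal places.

0.888

Var(C) = 1.3² + 0.4² + 0.6² + 2·[0.52·0.17 + 0.78·0.28 + 0.24·0.19] = 2.21 + 0.7048 = 2.9148.
Because errors are independent across components, Cov(Tᵢ,Tⱼ) = Cov(Xᵢ,Xⱼ); the off-diagonal part of the true-score variance is the same as above.
True-score variance = [1.3²·0.86 + 0.4²·0.95 + 0.6²·0.77] + 0.7048 = 1.8826 + 0.7048 = 2.5874.
Reliability = 2.5874 / 2.9148 = 0.888.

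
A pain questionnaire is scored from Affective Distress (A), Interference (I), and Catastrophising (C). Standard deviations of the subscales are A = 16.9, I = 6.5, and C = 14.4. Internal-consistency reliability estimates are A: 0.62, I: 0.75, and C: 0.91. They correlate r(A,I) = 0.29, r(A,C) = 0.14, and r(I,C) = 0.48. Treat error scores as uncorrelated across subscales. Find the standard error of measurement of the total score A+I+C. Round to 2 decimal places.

11.74

Var(total) = 535.22 + 221.71 = 756.93.
True-score variance = 397.463 + 221.71 = 619.173, so reliability = 0.8180.
Error variance = 756.93 − 619.173 = 137.757; SEM = √137.757 = 11.74.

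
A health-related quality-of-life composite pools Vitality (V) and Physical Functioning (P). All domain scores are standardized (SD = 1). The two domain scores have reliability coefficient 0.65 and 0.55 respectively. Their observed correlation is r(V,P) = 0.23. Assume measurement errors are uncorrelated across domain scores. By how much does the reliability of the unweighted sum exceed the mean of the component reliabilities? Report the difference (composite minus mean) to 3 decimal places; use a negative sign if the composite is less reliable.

0.075

Var(sum) = 2 + 0.46 = 2.46; true-score variance = 1.2 + 0.46 = 1.66; composite reliability = 0.6748.
Mean component reliability = 0.6000.
Difference = 0.6748 − 0.6000 = 0.075.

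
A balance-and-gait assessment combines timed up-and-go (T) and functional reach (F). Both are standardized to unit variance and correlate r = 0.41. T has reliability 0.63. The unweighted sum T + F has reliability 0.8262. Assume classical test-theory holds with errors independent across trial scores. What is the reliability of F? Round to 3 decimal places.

0.880

Var(T+F) = 2 + 2·0.41 = 2.820.
True-score variance = ρ_T + ρ_F + 2·0.41, so 0.8262 = (0.63 + ρ_F + 0.82) / 2.820.
ρ_F = 0.8262·2.820 − 0.63 − 0.82 = 0.880.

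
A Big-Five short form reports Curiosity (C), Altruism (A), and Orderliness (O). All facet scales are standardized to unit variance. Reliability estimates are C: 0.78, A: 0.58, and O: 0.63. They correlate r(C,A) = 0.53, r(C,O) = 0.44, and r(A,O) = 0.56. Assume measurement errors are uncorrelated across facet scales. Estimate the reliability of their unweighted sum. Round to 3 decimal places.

Var(C+A+O) = 3 + 2·[0.53 + 0.44 + 0.56] = 3 + 3.06 = 6.06.
Because errors are independent across components, Cov(Tᵢ,Tⱼ) = Cov(Xᵢ,Xⱼ); the off-diagonal part of the true-score variance is the same as above.
True-score variance = [0.78 + 0.58 + 0.63] + 3.06 = 1.99 + 3.06 = 5.05.
Reliability = 5.05 / 6.06 = 0.833.

0.833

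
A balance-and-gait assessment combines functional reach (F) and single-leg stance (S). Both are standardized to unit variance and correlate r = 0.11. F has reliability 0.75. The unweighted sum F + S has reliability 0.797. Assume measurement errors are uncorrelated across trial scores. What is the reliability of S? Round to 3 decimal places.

0.799

Var(F+S) = 2 + 2·0.11 = 2.220.
True-score variance = ρ_F + ρ_S + 2·0.11, so 0.797 = (0.75 + ρ_S + 0.22) / 2.220.
ρ_S = 0.797·2.220 − 0.75 − 0.22 = 0.799.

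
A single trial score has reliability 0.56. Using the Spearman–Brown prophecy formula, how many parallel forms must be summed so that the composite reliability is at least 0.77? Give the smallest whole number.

k ≥ ρ*(1−ρ₁)/(ρ₁(1−ρ*)) = 0.77·0.44 / (0.56·0.23) = 2.630.
Smallest integer k = 3.

3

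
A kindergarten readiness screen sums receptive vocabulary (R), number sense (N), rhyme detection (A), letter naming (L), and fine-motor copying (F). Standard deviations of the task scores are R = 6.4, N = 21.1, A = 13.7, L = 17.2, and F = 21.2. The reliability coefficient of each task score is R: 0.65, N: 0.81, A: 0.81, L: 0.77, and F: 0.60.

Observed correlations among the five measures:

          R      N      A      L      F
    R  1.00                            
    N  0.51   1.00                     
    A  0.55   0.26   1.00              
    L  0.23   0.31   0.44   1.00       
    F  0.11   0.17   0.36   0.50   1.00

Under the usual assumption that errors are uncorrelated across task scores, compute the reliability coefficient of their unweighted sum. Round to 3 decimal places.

0.874

Var(R+N+A+L+F) = 6.4² + 21.1² + 13.7² + 17.2² + 21.2² + 2·[6.4·21.1·0.51 + 6.4·13.7·0.55 + 6.4·17.2·0.23 + 6.4·21.2·0.11 + 21.1·13.7·0.26 + 21.1·17.2·0.31 + 21.1·21.2·0.17 + 13.7·17.2·0.44 + 13.7·21.2·0.36 + 17.2·21.2·0.50] = 1419.14 + 1623.21 = 3042.35.
Under uncorrelated errors the observed covariances equal the true-score covariances, so only the own-variance terms attenuate.
True-score variance = [6.4²·0.65 + 21.1²·0.81 + 13.7²·0.81 + 17.2²·0.77 + 21.2²·0.60] + 1623.21 = 1036.73 + 1623.21 = 2659.94.
Reliability = 2659.94 / 3042.35 = 0.874.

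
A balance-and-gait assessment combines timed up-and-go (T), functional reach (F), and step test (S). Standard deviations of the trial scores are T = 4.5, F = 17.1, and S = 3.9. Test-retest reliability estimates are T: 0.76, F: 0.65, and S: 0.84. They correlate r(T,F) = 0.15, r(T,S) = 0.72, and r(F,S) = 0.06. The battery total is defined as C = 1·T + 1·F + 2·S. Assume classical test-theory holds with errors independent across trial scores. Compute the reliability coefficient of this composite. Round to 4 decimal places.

0.7475

Var(C) = 4.5² + 17.1² + 2²·3.9² + 2·[4.5·17.1·0.15 + 2·4.5·3.9·0.72 + 2·17.1·3.9·0.06] = 373.5 + 89.6346 = 463.135.
With uncorrelated errors the cross-covariances are all true-score covariance, so they carry over unchanged; only the diagonal terms shrink to ρᵢσᵢ².
True-score variance = [4.5²·0.76 + 17.1²·0.65 + 2²·3.9²·0.84] + 89.6346 = 256.562 + 89.6346 = 346.197.
Reliability = 346.197 / 463.135 = 0.7475.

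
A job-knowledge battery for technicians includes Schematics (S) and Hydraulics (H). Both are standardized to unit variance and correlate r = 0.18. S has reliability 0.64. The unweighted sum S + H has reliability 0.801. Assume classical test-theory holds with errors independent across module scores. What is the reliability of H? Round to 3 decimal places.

Var(S+H) = 2 + 2·0.18 = 2.360.
True-score variance = ρ_S + ρ_H + 2·0.18, so 0.801 = (0.64 + ρ_H + 0.36) / 2.360.
ρ_H = 0.801·2.360 − 0.64 − 0.36 = 0.890.

0.890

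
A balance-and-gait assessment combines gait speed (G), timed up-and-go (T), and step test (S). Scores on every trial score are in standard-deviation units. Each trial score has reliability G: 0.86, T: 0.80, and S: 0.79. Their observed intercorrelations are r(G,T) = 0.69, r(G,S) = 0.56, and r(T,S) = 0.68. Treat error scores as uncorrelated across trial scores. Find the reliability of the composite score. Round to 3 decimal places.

Var(G+T+S) = 3 + 2·[0.69 + 0.56 + 0.68] = 3 + 3.86 = 6.86.
Because errors are independent across components, Cov(Tᵢ,Tⱼ) = Cov(Xᵢ,Xⱼ); the off-diagonal part of the true-score variance is the same as above.
True-score variance = [0.86 + 0.80 + 0.79] + 3.86 = 2.45 + 3.86 = 6.31.
Reliability = 6.31 / 6.86 = 0.920.

0.920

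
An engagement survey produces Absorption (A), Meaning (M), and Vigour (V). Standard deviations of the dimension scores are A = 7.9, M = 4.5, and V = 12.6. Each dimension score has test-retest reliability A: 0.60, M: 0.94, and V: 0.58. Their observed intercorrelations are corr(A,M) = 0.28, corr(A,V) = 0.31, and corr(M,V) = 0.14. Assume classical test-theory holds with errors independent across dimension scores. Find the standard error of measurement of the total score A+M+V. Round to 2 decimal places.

Var(total) = 241.42 + 97.4988 = 338.919.
True-score variance = 148.562 + 97.4988 = 246.061, so reliability = 0.7260.
Error variance = 338.919 − 246.061 = 92.8582; SEM = √92.8582 = 9.64.

9.64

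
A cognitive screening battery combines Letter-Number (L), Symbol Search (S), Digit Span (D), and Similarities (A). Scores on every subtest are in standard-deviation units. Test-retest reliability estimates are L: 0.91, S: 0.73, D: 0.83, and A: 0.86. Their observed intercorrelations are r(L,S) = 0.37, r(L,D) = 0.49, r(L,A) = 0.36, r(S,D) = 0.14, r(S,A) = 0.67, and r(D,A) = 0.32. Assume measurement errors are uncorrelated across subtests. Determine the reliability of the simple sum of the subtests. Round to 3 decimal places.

Var(L+S+D+A) = 4 + 2·[0.37 + 0.49 + 0.36 + 0.14 + 0.67 + 0.32] = 4 + 4.7 = 8.7.
With uncorrelated errors the cross-covariances are all true-score covariance, so they carry over unchanged; only the diagonal terms shrink to ρᵢσᵢ².
True-score variance = [0.91 + 0.73 + 0.83 + 0.86] + 4.7 = 3.33 + 4.7 = 8.03.
Reliability = 8.03 / 8.7 = 0.923.

0.923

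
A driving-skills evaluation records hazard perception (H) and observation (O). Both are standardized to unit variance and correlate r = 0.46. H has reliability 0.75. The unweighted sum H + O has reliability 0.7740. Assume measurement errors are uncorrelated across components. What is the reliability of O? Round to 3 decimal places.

Var(H+O) = 2 + 2·0.46 = 2.920.
True-score variance = ρ_H + ρ_O + 2·0.46, so 0.7740 = (0.75 + ρ_O + 0.92) / 2.920.
ρ_O = 0.7740·2.920 − 0.75 − 0.92 = 0.590.

0.590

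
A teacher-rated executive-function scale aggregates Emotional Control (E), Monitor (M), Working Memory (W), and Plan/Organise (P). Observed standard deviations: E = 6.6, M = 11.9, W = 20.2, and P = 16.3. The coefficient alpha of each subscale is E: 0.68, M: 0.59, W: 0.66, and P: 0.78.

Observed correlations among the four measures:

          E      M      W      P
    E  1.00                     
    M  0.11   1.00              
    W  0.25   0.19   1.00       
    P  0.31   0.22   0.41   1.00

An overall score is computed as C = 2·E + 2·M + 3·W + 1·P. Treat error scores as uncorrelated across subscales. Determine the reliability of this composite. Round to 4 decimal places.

Var(C) = 2²·6.6² + 2²·11.9² + 3²·20.2² + 16.3² + 2·[4·6.6·11.9·0.11 + 6·6.6·20.2·0.25 + 2·6.6·16.3·0.31 + 6·11.9·20.2·0.19 + 2·11.9·16.3·0.22 + 3·20.2·16.3·0.41] = 4678.73 + 2131.21 = 6809.94.
Because errors are independent across components, Cov(Tᵢ,Tⱼ) = Cov(Xᵢ,Xⱼ); the off-diagonal part of the true-score variance is the same as above.
True-score variance = [2²·6.6²·0.68 + 2²·11.9²·0.59 + 3²·20.2²·0.66 + 16.3²·0.78] + 2131.21 = 3083.68 + 2131.21 = 5214.89.
Reliability = 5214.89 / 6809.94 = 0.7658.

0.7658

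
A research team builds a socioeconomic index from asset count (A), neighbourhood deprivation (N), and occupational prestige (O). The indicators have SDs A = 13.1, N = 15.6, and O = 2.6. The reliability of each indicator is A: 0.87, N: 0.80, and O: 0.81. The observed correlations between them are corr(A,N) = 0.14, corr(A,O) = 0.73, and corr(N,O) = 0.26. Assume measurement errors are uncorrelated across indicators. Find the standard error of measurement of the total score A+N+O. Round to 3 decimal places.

8.501

Var(total) = 421.73 + 128.04 = 549.77.
True-score variance = 349.464 + 128.04 = 477.504, so reliability = 0.8686.
Error variance = 549.77 − 477.504 = 72.2657; SEM = √72.2657 = 8.501.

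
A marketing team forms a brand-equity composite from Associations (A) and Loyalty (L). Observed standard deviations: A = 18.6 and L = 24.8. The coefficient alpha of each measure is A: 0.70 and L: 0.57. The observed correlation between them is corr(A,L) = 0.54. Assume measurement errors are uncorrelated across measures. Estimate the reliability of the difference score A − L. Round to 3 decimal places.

0.204

Var(A−L) = 18.6² + 24.8² − 2·18.6·24.8·0.54 = 961 − 498.182 = 462.818.
Because errors are independent across components, Cov(Tᵢ,Tⱼ) = Cov(Xᵢ,Xⱼ); the off-diagonal part of the true-score variance is the same as above.
True-score variance = [18.6²·0.70 + 24.8²·0.57] − 498.182 = 592.745 − 498.182 = 94.5624.
Reliability = 94.5624 / 462.818 = 0.204.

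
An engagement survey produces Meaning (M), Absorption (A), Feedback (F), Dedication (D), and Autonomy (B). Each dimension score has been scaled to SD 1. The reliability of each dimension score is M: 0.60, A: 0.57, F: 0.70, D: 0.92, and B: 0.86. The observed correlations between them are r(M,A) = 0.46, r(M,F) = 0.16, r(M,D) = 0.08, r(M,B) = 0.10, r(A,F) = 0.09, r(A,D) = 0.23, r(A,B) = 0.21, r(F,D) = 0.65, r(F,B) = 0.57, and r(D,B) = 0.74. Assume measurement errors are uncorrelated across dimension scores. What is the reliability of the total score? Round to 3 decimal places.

Var(M+A+F+D+B) = 5 + 2·[0.46 + 0.16 + 0.08 + 0.10 + 0.09 + 0.23 + 0.21 + 0.65 + 0.57 + 0.74] = 5 + 6.58 = 11.58.
Because errors are independent across components, Cov(Tᵢ,Tⱼ) = Cov(Xᵢ,Xⱼ); the off-diagonal part of the true-score variance is the same as above.
True-score variance = [0.60 + 0.57 + 0.70 + 0.92 + 0.86] + 6.58 = 3.65 + 6.58 = 10.23.
Reliability = 10.23 / 11.58 = 0.883.

0.883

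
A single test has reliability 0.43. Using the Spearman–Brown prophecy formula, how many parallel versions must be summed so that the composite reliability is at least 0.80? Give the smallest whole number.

6

k ≥ ρ*(1−ρ₁)/(ρ₁(1−ρ*)) = 0.80·0.57 / (0.43·0.20) = 5.302.
Smallest integer k = 6.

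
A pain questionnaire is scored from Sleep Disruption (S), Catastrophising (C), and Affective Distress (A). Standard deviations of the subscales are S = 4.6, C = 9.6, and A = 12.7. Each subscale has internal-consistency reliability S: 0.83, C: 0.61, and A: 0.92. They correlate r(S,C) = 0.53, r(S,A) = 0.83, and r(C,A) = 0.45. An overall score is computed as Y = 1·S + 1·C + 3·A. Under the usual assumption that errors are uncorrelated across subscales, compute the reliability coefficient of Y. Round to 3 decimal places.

0.930

Var(Y) = 4.6² + 9.6² + 3²·12.7² + 2·[4.6·9.6·0.53 + 3·4.6·12.7·0.83 + 3·9.6·12.7·0.45] = 1564.93 + 666.925 = 2231.86.
With uncorrelated errors the cross-covariances are all true-score covariance, so they carry over unchanged; only the diagonal terms shrink to ρᵢσᵢ².
True-score variance = [4.6²·0.83 + 9.6²·0.61 + 3²·12.7²·0.92] + 666.925 = 1409.26 + 666.925 = 2076.19.
Reliability = 2076.19 / 2231.86 = 0.930.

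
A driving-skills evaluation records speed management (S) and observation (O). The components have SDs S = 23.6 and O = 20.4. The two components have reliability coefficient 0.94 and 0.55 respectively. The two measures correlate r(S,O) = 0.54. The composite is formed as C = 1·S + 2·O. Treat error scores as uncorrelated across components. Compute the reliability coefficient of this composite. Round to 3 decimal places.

0.760

Var(C) = 23.6² + 2²·20.4² + 2·[2·23.6·20.4·0.54] = 2221.6 + 1039.91 = 3261.51.
Because errors are independent across components, Cov(Tᵢ,Tⱼ) = Cov(Xᵢ,Xⱼ); the off-diagonal part of the true-score variance is the same as above.
True-score variance = [23.6²·0.94 + 2²·20.4²·0.55] + 1039.91 = 1439.09 + 1039.91 = 2479.
Reliability = 2479 / 3261.51 = 0.760.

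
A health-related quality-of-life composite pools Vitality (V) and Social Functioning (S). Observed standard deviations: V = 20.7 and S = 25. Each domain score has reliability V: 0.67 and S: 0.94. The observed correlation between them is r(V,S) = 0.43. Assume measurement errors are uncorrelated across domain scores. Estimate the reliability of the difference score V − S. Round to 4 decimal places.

0.7060

Var(V−S) = 20.7² + 25² − 2·20.7·25·0.43 = 1053.49 − 445.05 = 608.44.
With uncorrelated errors the cross-covariances are all true-score covariance, so they carry over unchanged; only the diagonal terms shrink to ρᵢσᵢ².
True-score variance = [20.7²·0.67 + 25²·0.94] − 445.05 = 874.588 − 445.05 = 429.538.
Reliability = 429.538 / 608.44 = 0.7060.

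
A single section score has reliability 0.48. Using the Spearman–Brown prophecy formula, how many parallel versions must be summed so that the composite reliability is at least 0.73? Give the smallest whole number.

k ≥ ρ*(1−ρ₁)/(ρ₁(1−ρ*)) = 0.73·0.52 / (0.48·0.27) = 2.929.
Smallest integer k = 3.

3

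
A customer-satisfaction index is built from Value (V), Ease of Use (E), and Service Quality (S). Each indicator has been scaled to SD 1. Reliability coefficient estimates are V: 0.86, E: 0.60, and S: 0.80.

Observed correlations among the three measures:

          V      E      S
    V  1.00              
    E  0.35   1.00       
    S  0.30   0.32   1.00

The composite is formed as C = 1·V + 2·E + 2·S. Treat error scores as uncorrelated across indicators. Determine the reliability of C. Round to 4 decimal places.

0.8206

Var(C) = 1 + 2² + 2² + 2·[2·0.35 + 2·0.30 + 4·0.32] = 9 + 5.16 = 14.16.
With uncorrelated errors the cross-covariances are all true-score covariance, so they carry over unchanged; only the diagonal terms shrink to ρᵢσᵢ².
True-score variance = [0.86 + 2²·0.60 + 2²·0.80] + 5.16 = 6.46 + 5.16 = 11.62.
Reliability = 11.62 / 14.16 = 0.8206.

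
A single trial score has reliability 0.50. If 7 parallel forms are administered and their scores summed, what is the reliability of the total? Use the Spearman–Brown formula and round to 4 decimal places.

0.8750

ρ_k = kρ / (1 + (k−1)ρ) = 7·0.50 / (1 + 6·0.50) = 3.500 / 4.000 = 0.8750.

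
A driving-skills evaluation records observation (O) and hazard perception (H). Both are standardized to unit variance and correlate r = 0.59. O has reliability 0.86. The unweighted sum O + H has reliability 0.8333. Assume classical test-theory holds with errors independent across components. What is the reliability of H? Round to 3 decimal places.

0.610

Var(O+H) = 2 + 2·0.59 = 3.180.
True-score variance = ρ_O + ρ_H + 2·0.59, so 0.8333 = (0.86 + ρ_H + 1.18) / 3.180.
ρ_H = 0.8333·3.180 − 0.86 − 1.18 = 0.610.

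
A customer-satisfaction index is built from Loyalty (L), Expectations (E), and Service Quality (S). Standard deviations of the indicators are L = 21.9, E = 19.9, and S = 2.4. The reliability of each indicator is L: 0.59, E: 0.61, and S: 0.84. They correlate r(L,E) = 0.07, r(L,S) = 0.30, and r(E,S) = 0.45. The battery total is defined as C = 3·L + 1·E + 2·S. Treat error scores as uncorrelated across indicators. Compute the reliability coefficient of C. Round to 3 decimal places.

0.629

Var(C) = 3²·21.9² + 19.9² + 2²·2.4² + 2·[3·21.9·19.9·0.07 + 6·21.9·2.4·0.30 + 2·19.9·2.4·0.45] = 4735.54 + 458.224 = 5193.76.
With uncorrelated errors the cross-covariances are all true-score covariance, so they carry over unchanged; only the diagonal terms shrink to ρᵢσᵢ².
True-score variance = [3²·21.9²·0.59 + 19.9²·0.61 + 2²·2.4²·0.84] + 458.224 = 2807.65 + 458.224 = 3265.87.
Reliability = 3265.87 / 5193.76 = 0.629.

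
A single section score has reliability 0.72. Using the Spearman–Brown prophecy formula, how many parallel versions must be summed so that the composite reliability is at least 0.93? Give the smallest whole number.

k ≥ ρ*(1−ρ₁)/(ρ₁(1−ρ*)) = 0.93·0.28 / (0.72·0.07) = 5.167.
Smallest integer k = 6.

6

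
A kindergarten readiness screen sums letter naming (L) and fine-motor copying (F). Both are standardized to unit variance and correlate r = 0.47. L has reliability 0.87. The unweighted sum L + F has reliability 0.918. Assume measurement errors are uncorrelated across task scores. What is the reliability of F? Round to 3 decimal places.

0.889

Var(L+F) = 2 + 2·0.47 = 2.940.
True-score variance = ρ_L + ρ_F + 2·0.47, so 0.918 = (0.87 + ρ_F + 0.94) / 2.940.
ρ_F = 0.918·2.940 − 0.87 − 0.94 = 0.889.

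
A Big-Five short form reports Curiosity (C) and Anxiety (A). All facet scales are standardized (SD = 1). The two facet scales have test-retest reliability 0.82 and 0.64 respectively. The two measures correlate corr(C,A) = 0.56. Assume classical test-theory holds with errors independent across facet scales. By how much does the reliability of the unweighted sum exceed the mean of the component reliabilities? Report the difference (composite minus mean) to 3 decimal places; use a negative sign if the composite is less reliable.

Var(sum) = 2 + 1.12 = 3.12; true-score variance = 1.46 + 1.12 = 2.58; composite reliability = 0.8269.
Mean component reliability = 0.7300.
Difference = 0.8269 − 0.7300 = 0.097.

0.097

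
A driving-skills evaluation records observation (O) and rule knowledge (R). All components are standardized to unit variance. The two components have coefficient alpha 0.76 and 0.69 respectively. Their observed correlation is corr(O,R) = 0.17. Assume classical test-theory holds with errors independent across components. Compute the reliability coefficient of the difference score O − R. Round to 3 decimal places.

Var(O−R) = 1 + 1 − 2·0.17 = 2 − 0.34 = 1.66.
Under uncorrelated errors the observed covariances equal the true-score covariances, so only the own-variance terms attenuate.
True-score variance = [0.76 + 0.69] − 0.34 = 1.45 − 0.34 = 1.11.
Reliability = 1.11 / 1.66 = 0.669.

0.669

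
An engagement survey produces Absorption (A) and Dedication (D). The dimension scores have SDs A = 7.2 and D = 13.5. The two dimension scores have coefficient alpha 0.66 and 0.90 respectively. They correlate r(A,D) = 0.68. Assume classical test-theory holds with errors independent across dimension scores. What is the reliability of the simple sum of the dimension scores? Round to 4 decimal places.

Var(A+D) = 7.2² + 13.5² + 2·[7.2·13.5·0.68] = 234.09 + 132.192 = 366.282.
Because errors are independent across components, Cov(Tᵢ,Tⱼ) = Cov(Xᵢ,Xⱼ); the off-diagonal part of the true-score variance is the same as above.
True-score variance = [7.2²·0.66 + 13.5²·0.90] + 132.192 = 198.239 + 132.192 = 330.431.
Reliability = 330.431 / 366.282 = 0.9021.

0.9021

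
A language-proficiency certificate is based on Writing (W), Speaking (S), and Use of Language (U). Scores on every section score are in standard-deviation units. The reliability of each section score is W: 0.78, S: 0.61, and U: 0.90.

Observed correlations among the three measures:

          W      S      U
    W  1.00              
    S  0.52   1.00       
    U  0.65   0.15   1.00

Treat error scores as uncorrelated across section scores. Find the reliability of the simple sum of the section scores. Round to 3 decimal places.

0.874

Var(W+S+U) = 3 + 2·[0.52 + 0.65 + 0.15] = 3 + 2.64 = 5.64.
With uncorrelated errors the cross-covariances are all true-score covariance, so they carry over unchanged; only the diagonal terms shrink to ρᵢσᵢ².
True-score variance = [0.78 + 0.61 + 0.90] + 2.64 = 2.29 + 2.64 = 4.93.
Reliability = 4.93 / 5.64 = 0.874.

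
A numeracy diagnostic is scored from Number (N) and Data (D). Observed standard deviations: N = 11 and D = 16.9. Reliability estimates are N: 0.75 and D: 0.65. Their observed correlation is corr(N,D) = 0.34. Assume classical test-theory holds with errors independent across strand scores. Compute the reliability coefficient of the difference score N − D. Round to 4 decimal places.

Var(N−D) = 11² + 16.9² − 2·11·16.9·0.34 = 406.61 − 126.412 = 280.198.
Under uncorrelated errors the observed covariances equal the true-score covariances, so only the own-variance terms attenuate.
True-score variance = [11²·0.75 + 16.9²·0.65] − 126.412 = 276.396 − 126.412 = 149.984.
Reliability = 149.984 / 280.198 = 0.5353.

0.5353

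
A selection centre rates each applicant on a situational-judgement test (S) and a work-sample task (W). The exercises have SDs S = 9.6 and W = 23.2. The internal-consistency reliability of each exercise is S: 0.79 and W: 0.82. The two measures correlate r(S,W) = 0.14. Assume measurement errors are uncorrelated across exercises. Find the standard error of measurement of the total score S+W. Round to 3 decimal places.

Var(total) = 630.4 + 62.3616 = 692.762.
True-score variance = 514.163 + 62.3616 = 576.525, so reliability = 0.8322.
Error variance = 692.762 − 576.525 = 116.237; SEM = √116.237 = 10.781.

10.781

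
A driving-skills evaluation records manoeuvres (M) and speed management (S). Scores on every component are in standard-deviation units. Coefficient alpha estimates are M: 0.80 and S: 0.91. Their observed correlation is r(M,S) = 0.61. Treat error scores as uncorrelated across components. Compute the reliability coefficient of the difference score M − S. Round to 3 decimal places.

Var(M−S) = 1 + 1 − 2·0.61 = 2 − 1.22 = 0.78.
Because errors are independent across components, Cov(Tᵢ,Tⱼ) = Cov(Xᵢ,Xⱼ); the off-diagonal part of the true-score variance is the same as above.
True-score variance = [0.80 + 0.91] − 1.22 = 1.71 − 1.22 = 0.49.
Reliability = 0.49 / 0.78 = 0.628.

0.628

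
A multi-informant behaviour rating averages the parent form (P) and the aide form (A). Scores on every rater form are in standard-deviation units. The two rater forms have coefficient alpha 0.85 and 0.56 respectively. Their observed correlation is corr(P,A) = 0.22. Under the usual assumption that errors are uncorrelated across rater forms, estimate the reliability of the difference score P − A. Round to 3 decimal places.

0.622

Var(P−A) = 1 + 1 − 2·0.22 = 2 − 0.44 = 1.56.
With uncorrelated errors the cross-covariances are all true-score covariance, so they carry over unchanged; only the diagonal terms shrink to ρᵢσᵢ².
True-score variance = [0.85 + 0.56] − 0.44 = 1.41 − 0.44 = 0.97.
Reliability = 0.97 / 1.56 = 0.622.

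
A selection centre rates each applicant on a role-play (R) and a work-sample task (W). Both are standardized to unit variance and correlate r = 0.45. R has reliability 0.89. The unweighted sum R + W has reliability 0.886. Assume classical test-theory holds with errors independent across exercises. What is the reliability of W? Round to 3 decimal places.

0.779

Var(R+W) = 2 + 2·0.45 = 2.900.
True-score variance = ρ_R + ρ_W + 2·0.45, so 0.886 = (0.89 + ρ_W + 0.90) / 2.900.
ρ_W = 0.886·2.900 − 0.89 − 0.90 = 0.779.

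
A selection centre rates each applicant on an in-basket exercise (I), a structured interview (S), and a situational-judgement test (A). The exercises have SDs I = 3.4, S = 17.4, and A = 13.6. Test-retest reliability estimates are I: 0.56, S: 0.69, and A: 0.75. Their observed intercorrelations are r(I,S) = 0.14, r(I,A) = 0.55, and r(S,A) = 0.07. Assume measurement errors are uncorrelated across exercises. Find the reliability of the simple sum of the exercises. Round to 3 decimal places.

0.758

Var(I+S+A) = 3.4² + 17.4² + 13.6² + 2·[3.4·17.4·0.14 + 3.4·13.6·0.55 + 17.4·13.6·0.07] = 499.28 + 100.558 = 599.838.
Because errors are independent across components, Cov(Tᵢ,Tⱼ) = Cov(Xᵢ,Xⱼ); the off-diagonal part of the true-score variance is the same as above.
True-score variance = [3.4²·0.56 + 17.4²·0.69 + 13.6²·0.75] + 100.558 = 354.098 + 100.558 = 454.656.
Reliability = 454.656 / 599.838 = 0.758.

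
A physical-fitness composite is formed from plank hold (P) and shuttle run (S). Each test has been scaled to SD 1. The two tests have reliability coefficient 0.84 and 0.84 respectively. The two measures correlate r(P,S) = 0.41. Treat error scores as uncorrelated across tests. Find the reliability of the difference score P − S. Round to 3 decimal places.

0.729

Var(P−S) = 1 + 1 − 2·0.41 = 2 − 0.82 = 1.18.
Under uncorrelated errors the observed covariances equal the true-score covariances, so only the own-variance terms attenuate.
True-score variance = [0.84 + 0.84] − 0.82 = 1.68 − 0.82 = 0.86.
Reliability = 0.86 / 1.18 = 0.729.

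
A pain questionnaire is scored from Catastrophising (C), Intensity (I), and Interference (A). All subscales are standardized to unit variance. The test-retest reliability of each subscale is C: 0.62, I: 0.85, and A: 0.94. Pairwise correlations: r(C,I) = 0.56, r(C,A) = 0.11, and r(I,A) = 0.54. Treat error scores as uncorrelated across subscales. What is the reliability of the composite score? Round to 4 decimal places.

Var(C+I+A) = 3 + 2·[0.56 + 0.11 + 0.54] = 3 + 2.42 = 5.42.
Because errors are independent across components, Cov(Tᵢ,Tⱼ) = Cov(Xᵢ,Xⱼ); the off-diagonal part of the true-score variance is the same as above.
True-score variance = [0.62 + 0.85 + 0.94] + 2.42 = 2.41 + 2.42 = 4.83.
Reliability = 4.83 / 5.42 = 0.8911.

0.8911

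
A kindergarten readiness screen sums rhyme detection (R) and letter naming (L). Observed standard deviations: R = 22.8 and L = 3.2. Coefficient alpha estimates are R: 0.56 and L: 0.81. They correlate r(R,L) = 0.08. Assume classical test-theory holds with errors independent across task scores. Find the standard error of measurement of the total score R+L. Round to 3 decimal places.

Var(total) = 530.08 + 11.6736 = 541.754.
True-score variance = 299.405 + 11.6736 = 311.078, so reliability = 0.5742.
Error variance = 541.754 − 311.078 = 230.675; SEM = √230.675 = 15.188.

15.188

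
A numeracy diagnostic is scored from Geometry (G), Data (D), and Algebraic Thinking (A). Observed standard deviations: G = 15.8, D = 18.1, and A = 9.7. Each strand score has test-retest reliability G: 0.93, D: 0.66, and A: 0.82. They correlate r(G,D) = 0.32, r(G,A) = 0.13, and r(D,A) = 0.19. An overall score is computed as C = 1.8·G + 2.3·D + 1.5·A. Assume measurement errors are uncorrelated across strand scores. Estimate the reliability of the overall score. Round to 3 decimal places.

Var(C) = 1.8²·15.8² + 2.3²·18.1² + 1.5²·9.7² + 2·[4.14·15.8·18.1·0.32 + 2.7·15.8·9.7·0.13 + 3.45·18.1·9.7·0.19] = 2753.59 + 1095.49 = 3849.09.
With uncorrelated errors the cross-covariances are all true-score covariance, so they carry over unchanged; only the diagonal terms shrink to ρᵢσᵢ².
True-score variance = [1.8²·15.8²·0.93 + 2.3²·18.1²·0.66 + 1.5²·9.7²·0.82] + 1095.49 = 2069.63 + 1095.49 = 3165.12.
Reliability = 3165.12 / 3849.09 = 0.822.

0.822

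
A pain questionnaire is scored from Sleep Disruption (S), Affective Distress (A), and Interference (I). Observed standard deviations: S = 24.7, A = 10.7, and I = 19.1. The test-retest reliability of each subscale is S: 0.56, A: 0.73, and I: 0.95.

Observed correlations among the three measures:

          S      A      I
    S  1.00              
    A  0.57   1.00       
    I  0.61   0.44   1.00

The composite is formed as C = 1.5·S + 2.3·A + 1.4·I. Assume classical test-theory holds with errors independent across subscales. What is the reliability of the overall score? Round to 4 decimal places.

0.8545

Var(C) = 1.5²·24.7² + 2.3²·10.7² + 1.4²·19.1² + 2·[3.45·24.7·10.7·0.57 + 2.1·24.7·19.1·0.61 + 3.22·10.7·19.1·0.44] = 2693.38 + 2827.23 = 5520.61.
With uncorrelated errors the cross-covariances are all true-score covariance, so they carry over unchanged; only the diagonal terms shrink to ρᵢσᵢ².
True-score variance = [1.5²·24.7²·0.56 + 2.3²·10.7²·0.73 + 1.4²·19.1²·0.95] + 2827.23 = 1890.12 + 2827.23 = 4717.35.
Reliability = 4717.35 / 5520.61 = 0.8545.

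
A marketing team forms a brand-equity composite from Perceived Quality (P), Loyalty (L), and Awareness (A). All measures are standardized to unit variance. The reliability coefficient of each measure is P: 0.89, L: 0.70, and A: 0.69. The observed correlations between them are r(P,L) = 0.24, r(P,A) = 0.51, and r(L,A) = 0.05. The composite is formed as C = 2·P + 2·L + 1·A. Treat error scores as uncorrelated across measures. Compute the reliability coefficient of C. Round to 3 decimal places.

0.852

Var(C) = 2² + 2² + 1 + 2·[4·0.24 + 2·0.51 + 2·0.05] = 9 + 4.16 = 13.16.
With uncorrelated errors the cross-covariances are all true-score covariance, so they carry over unchanged; only the diagonal terms shrink to ρᵢσᵢ².
True-score variance = [2²·0.89 + 2²·0.70 + 0.69] + 4.16 = 7.05 + 4.16 = 11.21.
Reliability = 11.21 / 13.16 = 0.852.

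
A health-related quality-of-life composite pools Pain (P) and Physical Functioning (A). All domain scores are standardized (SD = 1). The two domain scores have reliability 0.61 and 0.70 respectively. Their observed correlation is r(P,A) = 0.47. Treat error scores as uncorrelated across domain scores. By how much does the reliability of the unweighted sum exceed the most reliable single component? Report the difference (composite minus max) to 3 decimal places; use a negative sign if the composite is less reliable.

Var(sum) = 2 + 0.94 = 2.94; true-score variance = 1.31 + 0.94 = 2.25; composite reliability = 0.7653.
Max component reliability = 0.7000.
Difference = 0.7653 − 0.7000 = 0.065.

0.065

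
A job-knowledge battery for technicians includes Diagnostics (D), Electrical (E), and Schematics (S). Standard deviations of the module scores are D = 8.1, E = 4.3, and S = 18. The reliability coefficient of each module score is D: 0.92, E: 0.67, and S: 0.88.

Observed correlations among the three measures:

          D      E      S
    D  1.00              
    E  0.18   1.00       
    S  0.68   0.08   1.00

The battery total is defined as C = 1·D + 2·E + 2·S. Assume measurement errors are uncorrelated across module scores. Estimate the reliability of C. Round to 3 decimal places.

Var(C) = 8.1² + 2²·4.3² + 2²·18² + 2·[2·8.1·4.3·0.18 + 2·8.1·18·0.68 + 4·4.3·18·0.08] = 1435.57 + 471.19 = 1906.76.
With uncorrelated errors the cross-covariances are all true-score covariance, so they carry over unchanged; only the diagonal terms shrink to ρᵢσᵢ².
True-score variance = [8.1²·0.92 + 2²·4.3²·0.67 + 2²·18²·0.88] + 471.19 = 1250.39 + 471.19 = 1721.58.
Reliability = 1721.58 / 1906.76 = 0.903.

0.903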